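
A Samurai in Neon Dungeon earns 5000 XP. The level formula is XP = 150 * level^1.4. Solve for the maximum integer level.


XP = 150 * level^1.4, so level = (XP / 150)^(1/1.4)
= (5000 / 150)^(1/1.4)
= 33.3333^0.7143
= 12.2397
Floor: level = 12

level 12


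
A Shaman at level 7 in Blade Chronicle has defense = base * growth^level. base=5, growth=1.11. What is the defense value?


value = base * growth^level
= 5 * 1.11^7
= 5 * 2.07616
= 10.38

10.38 defense


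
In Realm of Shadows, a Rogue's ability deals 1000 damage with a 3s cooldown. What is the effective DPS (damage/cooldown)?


DPS = damage / cooldown
= 1000 / 3
= 333.33

333.33 DPS


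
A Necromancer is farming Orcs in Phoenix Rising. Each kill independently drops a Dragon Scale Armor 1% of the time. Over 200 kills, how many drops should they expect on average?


Expected drops = kills * (drop_rate / 100)
= 200 * (1 / 100)
= 200 * 0.01
= 2.0

2.0 drops


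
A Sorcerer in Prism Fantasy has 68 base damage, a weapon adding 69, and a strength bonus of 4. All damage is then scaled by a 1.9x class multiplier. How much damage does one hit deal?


Sum base + weapon + str = 68 + 69 + 4 = 141
Multiply by 1.9:
141 * 1.9 = 267.9

267.9 damage


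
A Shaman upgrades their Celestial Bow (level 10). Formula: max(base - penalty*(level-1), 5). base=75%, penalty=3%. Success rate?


raw_rate = 75 - 3 * (10 - 1)
= 75 - 3 * 9
= 75 - 27
= 48
Apply floor: max(48, 5) = 48%

48%


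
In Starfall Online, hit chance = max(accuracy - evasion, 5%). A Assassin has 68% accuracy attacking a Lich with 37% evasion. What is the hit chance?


accuracy - evasion = 68 - 37 = 31
Apply floor: max(31, 5) = 31
Hit chance = 31%

31%


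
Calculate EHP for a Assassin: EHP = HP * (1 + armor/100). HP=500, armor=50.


EHP = 500 * (1 + 50/100)
= 500 * (1 + 0.5)
= 500 * 1.5
= 750.0

750.0 EHP


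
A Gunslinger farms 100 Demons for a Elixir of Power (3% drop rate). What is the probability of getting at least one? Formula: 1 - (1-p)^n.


P(at least one) = 1 - P(none) = 1 - (1-p)^n
p = 3/100 = 0.03
1 - p = 0.97
(1 - p)^100 = 0.97^100 = 0.047553
P(at least one) = 1 - 0.047553 = 0.9524

0.9524


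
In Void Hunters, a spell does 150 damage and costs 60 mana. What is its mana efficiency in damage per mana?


Efficiency = damage / mana
= 150 / 60
= 2.50

2.50 dmg/mana


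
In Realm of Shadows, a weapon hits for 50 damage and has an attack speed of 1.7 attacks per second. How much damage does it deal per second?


DPS = damage * attack_speed
= 50 * 1.7
= 85.0

85.0 DPS


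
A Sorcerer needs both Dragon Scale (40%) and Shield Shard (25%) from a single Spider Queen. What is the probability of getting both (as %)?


For independent events, P(both) = P(A) * P(B)
= 40% * 25%
= 1000 / 100 %
= 10.0%

10.0%


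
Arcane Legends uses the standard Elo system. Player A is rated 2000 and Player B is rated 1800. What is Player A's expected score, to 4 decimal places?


Elo expected score: Ea = 1/(1 + 10^((Rb-Ra)/400))
Rb - Ra = 1800 - 2000 = -200
(Rb-Ra)/400 = -200/400 = -0.5
10^-0.5 = 0.316228
Ea = 1/(1 + 0.316228) = 1/1.316228 = 0.7597

0.7597


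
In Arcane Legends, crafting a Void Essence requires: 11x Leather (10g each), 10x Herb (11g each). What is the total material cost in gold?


Cost breakdown:
  Leather: 11 * 10 = 110
  Herb: 10 * 11 = 110
Total = 110 + 110 = 220

220 gold


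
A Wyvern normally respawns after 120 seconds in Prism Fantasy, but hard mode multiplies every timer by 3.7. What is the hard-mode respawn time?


Respawn time = base * multiplier
= 120 * 3.7
= 444.0 seconds

444.0 seconds


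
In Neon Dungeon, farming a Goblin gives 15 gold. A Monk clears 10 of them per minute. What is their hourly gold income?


Gold per minute = 15 * 10 = 150
Gold per hour = 150 * 60 = 9000

9000 gold/hour


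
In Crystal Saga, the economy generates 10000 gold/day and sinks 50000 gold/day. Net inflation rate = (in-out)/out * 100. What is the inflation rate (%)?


Net gold = 10000 - 50000 = -40000
Inflation rate = net / sunk * 100 = -40000 / 50000 * 100
= -0.8 * 100
= -80.00%

-80.00%


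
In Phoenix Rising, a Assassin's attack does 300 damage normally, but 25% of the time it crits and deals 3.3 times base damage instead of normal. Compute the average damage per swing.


E[dmg] = base * (1 + crit_chance * (crit_mult - 1))
cc as decimal = 25/100 = 0.25
cm - 1 = 3.3 - 1 = 2.3
Bonus factor = 0.25 * 2.3 = 0.575
Total multiplier = 1 + 0.575 = 1.575
Expected damage = 300 * 1.575 = 472.50

472.50 damage


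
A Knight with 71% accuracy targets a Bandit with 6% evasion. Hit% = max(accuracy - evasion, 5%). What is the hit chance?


accuracy - evasion = 71 - 6 = 65
Apply floor: max(65, 5) = 65
Hit chance = 65%

65%


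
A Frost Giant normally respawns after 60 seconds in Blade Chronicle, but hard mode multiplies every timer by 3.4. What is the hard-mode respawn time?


Respawn time = base * multiplier
= 60 * 3.4
= 204.0 seconds

204.0 seconds


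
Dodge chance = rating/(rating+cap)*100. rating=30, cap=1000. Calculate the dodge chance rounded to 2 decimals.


dodge% = 30 / (30 + 1000) * 100
= 30 / 1030 * 100
= 0.029126 * 100
= 2.91%

2.91%


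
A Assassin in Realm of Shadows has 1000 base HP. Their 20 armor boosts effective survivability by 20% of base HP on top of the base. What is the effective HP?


EHP = 1000 * (1 + 20/100)
= 1000 * (1 + 0.2)
= 1000 * 1.2
= 1200.0

1200.0 EHP


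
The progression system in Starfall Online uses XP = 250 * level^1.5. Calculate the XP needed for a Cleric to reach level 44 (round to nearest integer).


XP = 250 * level^1.5
Substitute level = 44:
XP = 250 * 44^1.5
= 250 * 291.863
= 72966

72966 XP


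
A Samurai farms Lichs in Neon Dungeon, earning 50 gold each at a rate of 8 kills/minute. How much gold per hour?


Gold per minute = 50 * 8 = 400
Gold per hour = 400 * 60 = 24000

24000 gold/hour


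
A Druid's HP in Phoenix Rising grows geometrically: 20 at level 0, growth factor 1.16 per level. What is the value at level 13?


value = base * growth^level
= 20 * 1.16^13
= 20 * 6.885791
= 137.72

137.72 HP


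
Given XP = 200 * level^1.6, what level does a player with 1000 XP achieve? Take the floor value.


XP = 200 * level^1.6, so level = (XP / 200)^(1/1.6)
= (1000 / 200)^(1/1.6)
= 5.0^0.625
= 2.7344
Floor: level = 2

level 2


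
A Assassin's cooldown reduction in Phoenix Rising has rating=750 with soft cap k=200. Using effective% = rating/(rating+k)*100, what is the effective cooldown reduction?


effective% = rating / (rating + k) * 100
= 750 / (750 + 200) * 100
= 750 / 950 * 100
= 0.789474 * 100
= 78.95%

78.95%


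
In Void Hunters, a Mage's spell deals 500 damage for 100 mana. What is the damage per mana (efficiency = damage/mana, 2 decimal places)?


Efficiency = damage / mana
= 500 / 100
= 5.00

5.00 dmg/mana


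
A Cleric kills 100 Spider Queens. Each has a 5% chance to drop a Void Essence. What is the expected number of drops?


Expected drops = kills * (drop_rate / 100)
= 100 * (5 / 100)
= 100 * 0.05
= 5.0

5.0 drops


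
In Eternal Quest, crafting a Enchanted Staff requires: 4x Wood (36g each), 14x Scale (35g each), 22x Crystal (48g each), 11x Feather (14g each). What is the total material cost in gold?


Cost breakdown:
  Wood: 4 * 36 = 144
  Scale: 14 * 35 = 490
  Crystal: 22 * 48 = 1056
  Feather: 11 * 14 = 154
Total = 144 + 490 + 1056 + 154 = 1844

1844 gold


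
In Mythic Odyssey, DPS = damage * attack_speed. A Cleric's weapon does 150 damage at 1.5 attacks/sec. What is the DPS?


DPS = damage * attack_speed
= 150 * 1.5
= 225.0

225.0 DPS


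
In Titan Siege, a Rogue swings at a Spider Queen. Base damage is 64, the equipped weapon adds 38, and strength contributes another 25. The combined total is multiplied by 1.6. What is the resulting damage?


Sum base + weapon + str = 64 + 38 + 25 = 127
Multiply by 1.6:
127 * 1.6 = 203.2

203.2 damage


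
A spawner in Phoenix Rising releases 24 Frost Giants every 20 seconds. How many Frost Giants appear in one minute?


Spawns per minute = count * (60 / interval)
= 24 * (60 / 20)
= 24 * 3.0
= 72.0

72.0 per minute


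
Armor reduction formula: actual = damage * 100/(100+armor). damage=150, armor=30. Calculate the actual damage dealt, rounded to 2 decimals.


actual = 150 * 100 / (100 + 30)
= 150 * 100 / 130
= 15000 / 130
= 115.38

115.38 damage


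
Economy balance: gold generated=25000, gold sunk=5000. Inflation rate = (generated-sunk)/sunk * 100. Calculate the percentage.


Net gold = 25000 - 5000 = 20000
Inflation rate = net / sunk * 100 = 20000 / 5000 * 100
= 4.0 * 100
= 400.00%

400.00%


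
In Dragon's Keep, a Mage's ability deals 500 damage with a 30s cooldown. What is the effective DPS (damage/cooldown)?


DPS = damage / cooldown
= 500 / 30
= 16.67

16.67 DPS


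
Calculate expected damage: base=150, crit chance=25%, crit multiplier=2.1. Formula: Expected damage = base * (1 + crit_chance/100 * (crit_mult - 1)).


E[dmg] = base * (1 + crit_chance * (crit_mult - 1))
cc as decimal = 25/100 = 0.25
cm - 1 = 2.1 - 1 = 1.1
Bonus factor = 0.25 * 1.1 = 0.275
Total multiplier = 1 + 0.275 = 1.275
Expected damage = 150 * 1.275 = 191.25

191.25 damage


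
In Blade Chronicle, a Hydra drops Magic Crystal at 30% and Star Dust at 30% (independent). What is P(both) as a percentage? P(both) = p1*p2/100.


For independent events, P(both) = P(A) * P(B)
= 30% * 30%
= 900 / 100 %
= 9.0%

9.0%


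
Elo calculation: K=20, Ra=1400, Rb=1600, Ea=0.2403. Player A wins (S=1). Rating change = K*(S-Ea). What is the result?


Elo update: delta = K * (S - Ea), where S = 1 (wins)
S - Ea = 1 - 0.2403 = 0.7597
Rating change = 20 * 0.7597
= 15.19

15.19 rating points


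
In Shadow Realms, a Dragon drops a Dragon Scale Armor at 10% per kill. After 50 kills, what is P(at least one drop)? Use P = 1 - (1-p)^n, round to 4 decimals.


P(at least one) = 1 - P(none) = 1 - (1-p)^n
p = 10/100 = 0.1
1 - p = 0.9
(1 - p)^50 = 0.9^50 = 0.005154
P(at least one) = 1 - 0.005154 = 0.9948

0.9948


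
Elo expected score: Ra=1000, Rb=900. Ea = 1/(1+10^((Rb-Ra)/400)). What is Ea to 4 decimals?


Elo expected score: Ea = 1/(1 + 10^((Rb-Ra)/400))
Rb - Ra = 900 - 1000 = -100
(Rb-Ra)/400 = -100/400 = -0.25
10^-0.25 = 0.562341
Ea = 1/(1 + 0.562341) = 1/1.562341 = 0.6401

0.6401


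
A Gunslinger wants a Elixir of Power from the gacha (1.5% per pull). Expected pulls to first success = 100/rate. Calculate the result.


Expected pulls for a geometric distribution = 1/p = 100 / rate%
= 100 / 1.5
= 66.67

66.67 pulls


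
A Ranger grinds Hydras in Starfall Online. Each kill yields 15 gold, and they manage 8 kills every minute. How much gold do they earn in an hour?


Gold per minute = 15 * 8 = 120
Gold per hour = 120 * 60 = 7200

7200 gold/hour


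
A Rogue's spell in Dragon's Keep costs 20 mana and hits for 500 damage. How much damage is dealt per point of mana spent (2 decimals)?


Efficiency = damage / mana
= 500 / 20
= 25.00

25.00 dmg/mana


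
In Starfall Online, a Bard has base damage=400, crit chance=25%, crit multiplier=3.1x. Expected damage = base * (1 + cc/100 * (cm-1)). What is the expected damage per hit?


E[dmg] = base * (1 + crit_chance * (crit_mult - 1))
cc as decimal = 25/100 = 0.25
cm - 1 = 3.1 - 1 = 2.1
Bonus factor = 0.25 * 2.1 = 0.525
Total multiplier = 1 + 0.525 = 1.525
Expected damage = 400 * 1.525 = 610.00

610.00 damage


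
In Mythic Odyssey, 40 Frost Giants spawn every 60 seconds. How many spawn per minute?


Spawns per minute = count * (60 / interval)
= 40 * (60 / 60)
= 40 * 1.0
= 40.0

40.0 per minute


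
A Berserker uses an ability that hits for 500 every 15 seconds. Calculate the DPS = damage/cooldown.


DPS = damage / cooldown
= 500 / 15
= 33.33

33.33 DPS


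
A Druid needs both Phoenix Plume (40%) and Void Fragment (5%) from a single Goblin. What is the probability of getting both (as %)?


For independent events, P(both) = P(A) * P(B)
= 40% * 5%
= 200 / 100 %
= 2.0%

2.0%


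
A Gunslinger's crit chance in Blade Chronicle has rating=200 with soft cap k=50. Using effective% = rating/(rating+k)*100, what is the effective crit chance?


effective% = rating / (rating + k) * 100
= 200 / (200 + 50) * 100
= 200 / 250 * 100
= 0.8 * 100
= 80.00%

80.00%


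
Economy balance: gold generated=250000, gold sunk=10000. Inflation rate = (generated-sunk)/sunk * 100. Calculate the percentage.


Net gold = 250000 - 10000 = 240000
Inflation rate = net / sunk * 100 = 240000 / 10000 * 100
= 24.0 * 100
= 2400.00%

2400.00%


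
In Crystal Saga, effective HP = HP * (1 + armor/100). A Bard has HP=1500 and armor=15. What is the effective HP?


EHP = 1500 * (1 + 15/100)
= 1500 * (1 + 0.15)
= 1500 * 1.15
= 1725.0

1725.0 EHP


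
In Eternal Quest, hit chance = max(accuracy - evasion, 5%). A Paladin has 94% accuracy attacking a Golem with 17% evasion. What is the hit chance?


accuracy - evasion = 94 - 17 = 77
Apply floor: max(77, 5) = 77
Hit chance = 77%

77%


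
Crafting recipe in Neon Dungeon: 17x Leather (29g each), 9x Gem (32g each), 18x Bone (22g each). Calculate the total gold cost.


Cost breakdown:
  Leather: 17 * 29 = 493
  Gem: 9 * 32 = 288
  Bone: 18 * 22 = 396
Total = 493 + 288 + 396 = 1177

1177 gold


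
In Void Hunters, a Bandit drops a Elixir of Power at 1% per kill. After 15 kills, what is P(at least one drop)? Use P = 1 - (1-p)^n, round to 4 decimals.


P(at least one) = 1 - P(none) = 1 - (1-p)^n
p = 1/100 = 0.01
1 - p = 0.99
(1 - p)^15 = 0.99^15 = 0.860058
P(at least one) = 1 - 0.860058 = 0.1399

0.1399


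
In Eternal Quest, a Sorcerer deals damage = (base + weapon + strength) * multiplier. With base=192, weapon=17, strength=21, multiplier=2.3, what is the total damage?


Sum base + weapon + str = 192 + 17 + 21 = 230
Multiply by 2.3:
230 * 2.3 = 529.0

529.0 damage


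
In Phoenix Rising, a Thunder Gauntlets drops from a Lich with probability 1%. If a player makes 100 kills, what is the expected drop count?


Expected drops = kills * (drop_rate / 100)
= 100 * (1 / 100)
= 100 * 0.01
= 1.0

1.0 drops


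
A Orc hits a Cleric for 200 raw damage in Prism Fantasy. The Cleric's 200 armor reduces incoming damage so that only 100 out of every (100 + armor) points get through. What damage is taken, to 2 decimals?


actual = 200 * 100 / (100 + 200)
= 200 * 100 / 300
= 20000 / 300
= 66.67

66.67 damage


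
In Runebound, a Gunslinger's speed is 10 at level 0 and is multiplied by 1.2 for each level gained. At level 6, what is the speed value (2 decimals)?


value = base * growth^level
= 10 * 1.2^6
= 10 * 2.985984
= 29.86

29.86 speed


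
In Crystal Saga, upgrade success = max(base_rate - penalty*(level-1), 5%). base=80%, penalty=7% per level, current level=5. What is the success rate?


raw_rate = 80 - 7 * (5 - 1)
= 80 - 7 * 4
= 80 - 28
= 52
Apply floor: max(52, 5) = 52%

52%


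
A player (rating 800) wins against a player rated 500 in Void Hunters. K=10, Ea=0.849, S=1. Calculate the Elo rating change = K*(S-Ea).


Elo update: delta = K * (S - Ea), where S = 1 (wins)
S - Ea = 1 - 0.849 = 0.151
Rating change = 10 * 0.151
= 1.51

1.51 rating points


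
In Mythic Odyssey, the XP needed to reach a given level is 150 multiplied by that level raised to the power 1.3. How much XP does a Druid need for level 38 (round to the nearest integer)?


XP = 150 * level^1.3
Substitute level = 38:
XP = 150 * 38^1.3
= 150 * 113.1667
= 16975

16975 XP


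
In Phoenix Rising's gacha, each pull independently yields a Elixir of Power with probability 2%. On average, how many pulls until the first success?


Expected pulls for a geometric distribution = 1/p = 100 / rate%
= 100 / 2
= 50.0

50.0 pulls


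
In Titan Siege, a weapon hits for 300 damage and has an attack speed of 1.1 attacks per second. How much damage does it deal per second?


DPS = damage * attack_speed
= 300 * 1.1
= 330.0

330.0 DPS


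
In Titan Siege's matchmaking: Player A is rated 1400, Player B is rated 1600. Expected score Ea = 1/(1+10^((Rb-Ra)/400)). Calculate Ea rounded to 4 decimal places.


Elo expected score: Ea = 1/(1 + 10^((Rb-Ra)/400))
Rb - Ra = 1600 - 1400 = 200
(Rb-Ra)/400 = 200/400 = 0.5
10^0.5 = 3.162278
Ea = 1/(1 + 3.162278) = 1/4.162278 = 0.2403

0.2403


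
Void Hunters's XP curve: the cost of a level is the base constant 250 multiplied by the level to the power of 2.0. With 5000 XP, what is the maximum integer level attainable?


XP = 250 * level^2.0, so level = (XP / 250)^(1/2.0)
= (5000 / 250)^(1/2.0)
= 20.0^0.5
= 4.4721
Floor: level = 4

level 4


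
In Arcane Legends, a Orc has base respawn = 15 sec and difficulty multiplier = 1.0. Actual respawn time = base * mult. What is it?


Respawn time = base * multiplier
= 15 * 1.0
= 15.0 seconds

15.0 seconds


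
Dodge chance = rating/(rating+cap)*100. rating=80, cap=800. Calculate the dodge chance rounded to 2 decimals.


dodge% = 80 / (80 + 800) * 100
= 80 / 880 * 100
= 0.090909 * 100
= 9.09%

9.09%


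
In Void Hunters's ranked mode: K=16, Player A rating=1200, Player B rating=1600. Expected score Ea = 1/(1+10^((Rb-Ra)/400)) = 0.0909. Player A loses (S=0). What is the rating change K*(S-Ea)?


Elo update: delta = K * (S - Ea), where S = 0 (loses)
S - Ea = 0 - 0.0909 = -0.0909
Rating change = 16 * -0.0909
= -1.45

-1.45 rating points


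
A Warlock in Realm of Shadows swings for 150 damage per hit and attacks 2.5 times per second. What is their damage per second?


DPS = damage * attack_speed
= 150 * 2.5
= 375.0

375.0 DPS


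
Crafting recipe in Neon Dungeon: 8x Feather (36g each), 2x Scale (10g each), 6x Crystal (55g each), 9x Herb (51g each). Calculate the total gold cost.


Cost breakdown:
  Feather: 8 * 36 = 288
  Scale: 2 * 10 = 20
  Crystal: 6 * 55 = 330
  Herb: 9 * 51 = 459
Total = 288 + 20 + 330 + 459 = 1097

1097 gold


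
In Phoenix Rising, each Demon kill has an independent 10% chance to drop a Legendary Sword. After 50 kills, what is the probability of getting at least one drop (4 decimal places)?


P(at least one) = 1 - P(none) = 1 - (1-p)^n
p = 10/100 = 0.1
1 - p = 0.9
(1 - p)^50 = 0.9^50 = 0.005154
P(at least one) = 1 - 0.005154 = 0.9948

0.9948


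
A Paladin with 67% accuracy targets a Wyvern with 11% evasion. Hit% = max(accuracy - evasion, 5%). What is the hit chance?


accuracy - evasion = 67 - 11 = 56
Apply floor: max(56, 5) = 56
Hit chance = 56%

56%


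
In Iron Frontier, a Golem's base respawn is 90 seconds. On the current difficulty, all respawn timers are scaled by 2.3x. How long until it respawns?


Respawn time = base * multiplier
= 90 * 2.3
= 207.0 seconds

207.0 seconds


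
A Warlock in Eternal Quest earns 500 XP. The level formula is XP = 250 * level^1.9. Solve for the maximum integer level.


XP = 250 * level^1.9, so level = (XP / 250)^(1/1.9)
= (500 / 250)^(1/1.9)
= 2.0^0.5263
= 1.4402
Floor: level = 1

level 1


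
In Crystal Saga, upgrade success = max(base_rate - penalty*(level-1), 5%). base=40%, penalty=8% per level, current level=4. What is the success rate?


raw_rate = 40 - 8 * (4 - 1)
= 40 - 8 * 3
= 40 - 24
= 16
Apply floor: max(16, 5) = 16%

16%


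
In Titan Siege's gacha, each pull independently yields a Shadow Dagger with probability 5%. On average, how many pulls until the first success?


Expected pulls for a geometric distribution = 1/p = 100 / rate%
= 100 / 5
= 20.0

20.0 pulls


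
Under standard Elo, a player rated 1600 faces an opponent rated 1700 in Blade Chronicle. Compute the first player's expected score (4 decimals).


Elo expected score: Ea = 1/(1 + 10^((Rb-Ra)/400))
Rb - Ra = 1700 - 1600 = 100
(Rb-Ra)/400 = 100/400 = 0.25
10^0.25 = 1.778279
Ea = 1/(1 + 1.778279) = 1/2.778279 = 0.3599

0.3599


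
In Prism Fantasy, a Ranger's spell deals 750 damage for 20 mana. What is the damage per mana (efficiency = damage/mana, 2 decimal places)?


Efficiency = damage / mana
= 750 / 20
= 37.50

37.50 dmg/mana


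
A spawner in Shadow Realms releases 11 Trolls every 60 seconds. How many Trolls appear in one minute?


Spawns per minute = count * (60 / interval)
= 11 * (60 / 60)
= 11 * 1.0
= 11.0

11.0 per minute


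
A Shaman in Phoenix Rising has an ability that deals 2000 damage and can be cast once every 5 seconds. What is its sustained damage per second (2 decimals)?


DPS = damage / cooldown
= 2000 / 5
= 400.00

400.00 DPS


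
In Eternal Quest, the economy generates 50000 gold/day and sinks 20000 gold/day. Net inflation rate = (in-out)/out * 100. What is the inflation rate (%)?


Net gold = 50000 - 20000 = 30000
Inflation rate = net / sunk * 100 = 30000 / 20000 * 100
= 1.5 * 100
= 150.00%

150.00%


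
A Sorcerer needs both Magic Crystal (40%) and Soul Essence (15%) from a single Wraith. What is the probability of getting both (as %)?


For independent events, P(both) = P(A) * P(B)
= 40% * 15%
= 600 / 100 %
= 6.0%

6.0%


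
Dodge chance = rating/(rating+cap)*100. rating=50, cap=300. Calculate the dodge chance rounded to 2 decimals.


dodge% = 50 / (50 + 300) * 100
= 50 / 350 * 100
= 0.142857 * 100
= 14.29%

14.29%


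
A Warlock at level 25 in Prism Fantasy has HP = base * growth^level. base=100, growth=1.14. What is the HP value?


value = base * growth^level
= 100 * 1.14^25
= 100 * 26.461916
= 2646.19

2646.19 HP


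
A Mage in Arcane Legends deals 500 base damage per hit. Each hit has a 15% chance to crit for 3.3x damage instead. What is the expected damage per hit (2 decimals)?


E[dmg] = base * (1 + crit_chance * (crit_mult - 1))
cc as decimal = 15/100 = 0.15
cm - 1 = 3.3 - 1 = 2.3
Bonus factor = 0.15 * 2.3 = 0.345
Total multiplier = 1 + 0.345 = 1.345
Expected damage = 500 * 1.345 = 672.50

672.50 damage


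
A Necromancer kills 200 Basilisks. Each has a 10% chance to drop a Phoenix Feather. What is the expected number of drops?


Expected drops = kills * (drop_rate / 100)
= 200 * (10 / 100)
= 200 * 0.1
= 20.0

20.0 drops


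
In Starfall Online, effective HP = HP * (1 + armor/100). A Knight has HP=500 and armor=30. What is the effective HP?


EHP = 500 * (1 + 30/100)
= 500 * (1 + 0.3)
= 500 * 1.3
= 650.0

650.0 EHP


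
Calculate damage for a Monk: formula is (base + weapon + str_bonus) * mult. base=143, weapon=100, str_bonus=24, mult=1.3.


Sum base + weapon + str = 143 + 100 + 24 = 267
Multiply by 1.3:
267 * 1.3 = 347.1

347.1 damage


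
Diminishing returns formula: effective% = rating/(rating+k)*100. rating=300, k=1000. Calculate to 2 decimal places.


effective% = rating / (rating + k) * 100
= 300 / (300 + 1000) * 100
= 300 / 1300 * 100
= 0.230769 * 100
= 23.08%

23.08%


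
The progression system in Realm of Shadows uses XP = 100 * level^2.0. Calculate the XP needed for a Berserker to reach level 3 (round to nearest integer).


XP = 100 * level^2.0
Substitute level = 3:
XP = 100 * 3^2.0
= 100 * 9.0
= 900

900 XP


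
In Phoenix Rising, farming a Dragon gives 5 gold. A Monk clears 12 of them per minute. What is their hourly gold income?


Gold per minute = 5 * 12 = 60
Gold per hour = 60 * 60 = 3600

3600 gold/hour


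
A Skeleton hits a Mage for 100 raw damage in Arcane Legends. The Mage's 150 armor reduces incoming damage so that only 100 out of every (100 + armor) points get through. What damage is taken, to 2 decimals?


actual = 100 * 100 / (100 + 150)
= 100 * 100 / 250
= 10000 / 250
= 40.00

40.00 damage


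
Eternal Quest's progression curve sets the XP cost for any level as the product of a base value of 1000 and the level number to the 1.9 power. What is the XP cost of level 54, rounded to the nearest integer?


XP = 1000 * level^1.9
Substitute level = 54:
XP = 1000 * 54^1.9
= 1000 * 1956.8077
= 1956808

1956808 XP


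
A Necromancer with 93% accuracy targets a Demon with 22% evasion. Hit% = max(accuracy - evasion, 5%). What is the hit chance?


accuracy - evasion = 93 - 22 = 71
Apply floor: max(71, 5) = 71
Hit chance = 71%

71%


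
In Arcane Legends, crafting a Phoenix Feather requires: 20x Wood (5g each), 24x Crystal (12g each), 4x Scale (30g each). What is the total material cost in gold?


Cost breakdown:
  Wood: 20 * 5 = 100
  Crystal: 24 * 12 = 288
  Scale: 4 * 30 = 120
Total = 100 + 288 + 120 = 508

508 gold


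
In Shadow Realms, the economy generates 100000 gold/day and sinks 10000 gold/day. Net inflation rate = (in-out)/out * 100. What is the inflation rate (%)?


Net gold = 100000 - 10000 = 90000
Inflation rate = net / sunk * 100 = 90000 / 10000 * 100
= 9.0 * 100
= 900.00%

900.00%


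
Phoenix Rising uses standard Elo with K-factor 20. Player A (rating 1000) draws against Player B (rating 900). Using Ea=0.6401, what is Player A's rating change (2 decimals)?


Elo update: delta = K * (S - Ea), where S = 0.5 (draws)
S - Ea = 0.5 - 0.6401 = -0.1401
Rating change = 20 * -0.1401
= -2.80

-2.80 rating points


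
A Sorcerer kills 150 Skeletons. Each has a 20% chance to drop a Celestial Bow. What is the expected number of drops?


Expected drops = kills * (drop_rate / 100)
= 150 * (20 / 100)
= 150 * 0.2
= 30.0

30.0 drops


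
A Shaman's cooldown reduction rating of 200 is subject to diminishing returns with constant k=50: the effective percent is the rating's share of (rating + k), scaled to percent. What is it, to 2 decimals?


effective% = rating / (rating + k) * 100
= 200 / (200 + 50) * 100
= 200 / 250 * 100
= 0.8 * 100
= 80.00%

80.00%


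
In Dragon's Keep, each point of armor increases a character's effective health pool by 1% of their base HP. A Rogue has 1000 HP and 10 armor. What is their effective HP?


EHP = 1000 * (1 + 10/100)
= 1000 * (1 + 0.1)
= 1000 * 1.1
= 1100.0

1100.0 EHP


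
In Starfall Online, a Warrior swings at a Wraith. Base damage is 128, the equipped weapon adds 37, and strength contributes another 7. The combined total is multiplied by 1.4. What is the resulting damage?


Sum base + weapon + str = 128 + 37 + 7 = 172
Multiply by 1.4:
172 * 1.4 = 240.8

240.8 damage


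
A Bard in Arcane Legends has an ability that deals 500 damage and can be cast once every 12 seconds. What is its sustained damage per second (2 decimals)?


DPS = damage / cooldown
= 500 / 12
= 41.67

41.67 DPS


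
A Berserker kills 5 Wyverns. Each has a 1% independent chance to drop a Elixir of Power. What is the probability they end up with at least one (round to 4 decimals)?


P(at least one) = 1 - P(none) = 1 - (1-p)^n
p = 1/100 = 0.01
1 - p = 0.99
(1 - p)^5 = 0.99^5 = 0.950990
P(at least one) = 1 - 0.950990 = 0.0490

0.0490


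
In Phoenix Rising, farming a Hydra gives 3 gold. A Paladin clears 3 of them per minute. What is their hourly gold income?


Gold per minute = 3 * 3 = 9
Gold per hour = 9 * 60 = 540

540 gold/hour


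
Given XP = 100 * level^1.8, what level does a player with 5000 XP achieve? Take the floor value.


XP = 100 * level^1.8, so level = (XP / 100)^(1/1.8)
= (5000 / 100)^(1/1.8)
= 50.0^0.5556
= 8.7876
Floor: level = 8

level 8


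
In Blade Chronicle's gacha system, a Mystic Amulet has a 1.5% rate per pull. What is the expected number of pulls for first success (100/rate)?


Expected pulls for a geometric distribution = 1/p = 100 / rate%
= 100 / 1.5
= 66.67

66.67 pulls


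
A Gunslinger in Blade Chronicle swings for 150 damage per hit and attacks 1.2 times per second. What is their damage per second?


DPS = damage * attack_speed
= 150 * 1.2
= 180.0

180.0 DPS


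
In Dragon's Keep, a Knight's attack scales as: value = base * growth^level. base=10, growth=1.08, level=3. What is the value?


value = base * growth^level
= 10 * 1.08^3
= 10 * 1.259712
= 12.60

12.60 attack


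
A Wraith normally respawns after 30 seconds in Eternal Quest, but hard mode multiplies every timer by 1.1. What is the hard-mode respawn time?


Respawn time = base * multiplier
= 30 * 1.1
= 33.0 seconds

33.0 seconds


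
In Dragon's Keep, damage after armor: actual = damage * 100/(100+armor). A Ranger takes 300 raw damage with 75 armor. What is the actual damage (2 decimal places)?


actual = 300 * 100 / (100 + 75)
= 300 * 100 / 175
= 30000 / 175
= 171.43

171.43 damage


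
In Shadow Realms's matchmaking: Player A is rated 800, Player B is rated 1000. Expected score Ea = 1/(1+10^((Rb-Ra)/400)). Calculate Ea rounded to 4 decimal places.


Elo expected score: Ea = 1/(1 + 10^((Rb-Ra)/400))
Rb - Ra = 1000 - 800 = 200
(Rb-Ra)/400 = 200/400 = 0.5
10^0.5 = 3.162278
Ea = 1/(1 + 3.162278) = 1/4.162278 = 0.2403

0.2403


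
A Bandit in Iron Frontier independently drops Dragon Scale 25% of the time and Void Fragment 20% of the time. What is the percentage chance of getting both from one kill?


For independent events, P(both) = P(A) * P(B)
= 25% * 20%
= 500 / 100 %
= 5.0%

5.0%


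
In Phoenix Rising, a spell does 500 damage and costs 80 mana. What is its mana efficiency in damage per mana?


Efficiency = damage / mana
= 500 / 80
= 6.25

6.25 dmg/mana


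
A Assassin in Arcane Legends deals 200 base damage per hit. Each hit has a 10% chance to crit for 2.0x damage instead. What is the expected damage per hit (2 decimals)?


E[dmg] = base * (1 + crit_chance * (crit_mult - 1))
cc as decimal = 10/100 = 0.1
cm - 1 = 2.0 - 1 = 1.0
Bonus factor = 0.1 * 1.0 = 0.1
Total multiplier = 1 + 0.1 = 1.1
Expected damage = 200 * 1.1 = 220.00

220.00 damage


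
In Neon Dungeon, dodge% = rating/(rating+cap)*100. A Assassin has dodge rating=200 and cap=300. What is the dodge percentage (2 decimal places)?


dodge% = 200 / (200 + 300) * 100
= 200 / 500 * 100
= 0.4 * 100
= 40.00%

40.00%


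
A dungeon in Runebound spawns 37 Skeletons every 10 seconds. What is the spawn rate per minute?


Spawns per minute = count * (60 / interval)
= 37 * (60 / 10)
= 37 * 6.0
= 222.0

222.0 per minute


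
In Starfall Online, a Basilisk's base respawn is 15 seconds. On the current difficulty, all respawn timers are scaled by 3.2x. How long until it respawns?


Respawn time = base * multiplier
= 15 * 3.2
= 48.0 seconds

48.0 seconds


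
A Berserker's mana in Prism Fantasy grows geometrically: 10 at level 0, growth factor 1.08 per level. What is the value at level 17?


value = base * growth^level
= 10 * 1.08^17
= 10 * 3.700018
= 37.00

37.00 mana


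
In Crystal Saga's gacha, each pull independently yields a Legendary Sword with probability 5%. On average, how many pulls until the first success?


Expected pulls for a geometric distribution = 1/p = 100 / rate%
= 100 / 5
= 20.0

20.0 pulls


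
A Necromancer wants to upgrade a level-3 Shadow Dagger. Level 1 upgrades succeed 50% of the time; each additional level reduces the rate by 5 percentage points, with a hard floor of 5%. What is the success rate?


raw_rate = 50 - 5 * (3 - 1)
= 50 - 5 * 2
= 50 - 10
= 40
Apply floor: max(40, 5) = 40%

40%


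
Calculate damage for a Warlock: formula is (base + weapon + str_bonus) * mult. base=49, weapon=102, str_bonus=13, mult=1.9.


Sum base + weapon + str = 49 + 102 + 13 = 164
Multiply by 1.9:
164 * 1.9 = 311.6

311.6 damage


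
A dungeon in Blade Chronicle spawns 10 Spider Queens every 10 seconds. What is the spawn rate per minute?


Spawns per minute = count * (60 / interval)
= 10 * (60 / 10)
= 10 * 6.0
= 60.0

60.0 per minute


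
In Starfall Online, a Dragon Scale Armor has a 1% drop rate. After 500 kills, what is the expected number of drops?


Expected drops = kills * (drop_rate / 100)
= 500 * (1 / 100)
= 500 * 0.01
= 5.0

5.0 drops


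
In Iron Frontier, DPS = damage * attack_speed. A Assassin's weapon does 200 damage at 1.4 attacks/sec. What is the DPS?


DPS = damage * attack_speed
= 200 * 1.4
= 280.0

280.0 DPS


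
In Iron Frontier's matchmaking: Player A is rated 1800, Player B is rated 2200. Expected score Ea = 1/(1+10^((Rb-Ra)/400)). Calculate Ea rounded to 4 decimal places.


Elo expected score: Ea = 1/(1 + 10^((Rb-Ra)/400))
Rb - Ra = 2200 - 1800 = 400
(Rb-Ra)/400 = 400/400 = 1.0
10^1.0 = 10.0
Ea = 1/(1 + 10.0) = 1/11.0 = 0.0909

0.0909


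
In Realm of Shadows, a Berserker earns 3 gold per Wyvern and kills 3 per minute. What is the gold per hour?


Gold per minute = 3 * 3 = 9
Gold per hour = 9 * 60 = 540

540 gold/hour


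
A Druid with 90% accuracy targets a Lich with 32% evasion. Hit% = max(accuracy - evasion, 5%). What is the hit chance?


accuracy - evasion = 90 - 32 = 58
Apply floor: max(58, 5) = 58
Hit chance = 58%

58%


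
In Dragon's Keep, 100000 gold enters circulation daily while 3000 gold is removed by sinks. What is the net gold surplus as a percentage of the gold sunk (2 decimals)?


Net gold = 100000 - 3000 = 97000
Inflation rate = net / sunk * 100 = 97000 / 3000 * 100
= 32.333333 * 100
= 3233.33%

3233.33%


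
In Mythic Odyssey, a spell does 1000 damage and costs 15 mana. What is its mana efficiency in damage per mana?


Efficiency = damage / mana
= 1000 / 15
= 66.67

66.67 dmg/mana


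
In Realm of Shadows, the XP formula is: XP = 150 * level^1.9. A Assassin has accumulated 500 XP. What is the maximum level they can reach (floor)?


XP = 150 * level^1.9, so level = (XP / 150)^(1/1.9)
= (500 / 150)^(1/1.9)
= 3.3333^0.5263
= 1.8845
Floor: level = 1

level 1


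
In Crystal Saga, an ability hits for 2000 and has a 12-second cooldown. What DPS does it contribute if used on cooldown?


DPS = damage / cooldown
= 2000 / 12
= 166.67

166.67 DPS


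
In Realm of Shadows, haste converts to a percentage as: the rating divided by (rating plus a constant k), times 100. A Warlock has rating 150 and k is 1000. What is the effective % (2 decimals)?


effective% = rating / (rating + k) * 100
= 150 / (150 + 1000) * 100
= 150 / 1150 * 100
= 0.130435 * 100
= 13.04%

13.04%


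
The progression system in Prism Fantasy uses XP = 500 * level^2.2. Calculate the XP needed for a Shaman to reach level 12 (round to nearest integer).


XP = 500 * level^2.2
Substitute level = 12:
XP = 500 * 12^2.2
= 500 * 236.7003
= 118350

118350 XP


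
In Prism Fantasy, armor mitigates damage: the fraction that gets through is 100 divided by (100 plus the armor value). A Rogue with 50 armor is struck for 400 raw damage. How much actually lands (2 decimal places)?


actual = 400 * 100 / (100 + 50)
= 400 * 100 / 150
= 40000 / 150
= 266.67

266.67 damage


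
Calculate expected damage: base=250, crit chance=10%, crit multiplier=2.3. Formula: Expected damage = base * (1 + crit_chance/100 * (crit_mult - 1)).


E[dmg] = base * (1 + crit_chance * (crit_mult - 1))
cc as decimal = 10/100 = 0.1
cm - 1 = 2.3 - 1 = 1.3
Bonus factor = 0.1 * 1.3 = 0.13
Total multiplier = 1 + 0.13 = 1.13
Expected damage = 250 * 1.13 = 282.50

282.50 damage


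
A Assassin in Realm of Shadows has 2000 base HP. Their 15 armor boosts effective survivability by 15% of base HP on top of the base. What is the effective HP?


EHP = 2000 * (1 + 15/100)
= 2000 * (1 + 0.15)
= 2000 * 1.15
= 2300.0

2300.0 EHP


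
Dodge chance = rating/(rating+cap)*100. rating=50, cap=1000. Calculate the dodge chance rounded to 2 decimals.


dodge% = 50 / (50 + 1000) * 100
= 50 / 1050 * 100
= 0.047619 * 100
= 4.76%

4.76%


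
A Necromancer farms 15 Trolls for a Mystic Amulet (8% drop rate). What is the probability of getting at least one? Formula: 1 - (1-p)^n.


P(at least one) = 1 - P(none) = 1 - (1-p)^n
p = 8/100 = 0.08
1 - p = 0.92
(1 - p)^15 = 0.92^15 = 0.286297
P(at least one) = 1 - 0.286297 = 0.7137

0.7137


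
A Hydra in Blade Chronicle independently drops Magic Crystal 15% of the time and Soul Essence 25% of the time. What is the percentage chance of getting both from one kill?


For independent events, P(both) = P(A) * P(B)
= 15% * 25%
= 375 / 100 %
= 3.75%

3.75%


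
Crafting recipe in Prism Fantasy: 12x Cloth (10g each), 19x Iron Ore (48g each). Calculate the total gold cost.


Cost breakdown:
  Cloth: 12 * 10 = 120
  Iron Ore: 19 * 48 = 912
Total = 120 + 912 = 1032

1032 gold


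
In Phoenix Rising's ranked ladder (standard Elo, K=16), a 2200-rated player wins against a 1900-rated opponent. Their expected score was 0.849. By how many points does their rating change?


Elo update: delta = K * (S - Ea), where S = 1 (wins)
S - Ea = 1 - 0.849 = 0.151
Rating change = 16 * 0.151
= 2.42

2.42 rating points


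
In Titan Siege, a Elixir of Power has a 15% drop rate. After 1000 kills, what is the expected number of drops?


Expected drops = kills * (drop_rate / 100)
= 1000 * (15 / 100)
= 1000 * 0.15
= 150.0

150.0 drops


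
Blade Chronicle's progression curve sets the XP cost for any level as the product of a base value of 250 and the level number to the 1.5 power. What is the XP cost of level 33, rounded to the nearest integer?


XP = 250 * level^1.5
Substitute level = 33:
XP = 250 * 33^1.5
= 250 * 189.5706
= 47393

47393 XP


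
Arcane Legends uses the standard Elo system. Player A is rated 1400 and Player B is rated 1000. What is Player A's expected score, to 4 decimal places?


Elo expected score: Ea = 1/(1 + 10^((Rb-Ra)/400))
Rb - Ra = 1000 - 1400 = -400
(Rb-Ra)/400 = -400/400 = -1.0
10^-1.0 = 0.1
Ea = 1/(1 + 0.1) = 1/1.1 = 0.9091

0.9091


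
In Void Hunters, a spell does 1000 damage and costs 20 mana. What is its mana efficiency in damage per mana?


Efficiency = damage / mana
= 1000 / 20
= 50.00

50.00 dmg/mana


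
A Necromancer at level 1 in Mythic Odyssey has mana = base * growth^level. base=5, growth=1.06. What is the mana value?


value = base * growth^level
= 5 * 1.06^1
= 5 * 1.06
= 5.30

5.30 mana


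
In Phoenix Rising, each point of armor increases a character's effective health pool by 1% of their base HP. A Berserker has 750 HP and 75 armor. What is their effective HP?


EHP = 750 * (1 + 75/100)
= 750 * (1 + 0.75)
= 750 * 1.75
= 1312.5

1312.5 EHP


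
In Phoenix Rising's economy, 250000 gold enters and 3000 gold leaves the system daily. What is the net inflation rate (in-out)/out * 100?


Net gold = 250000 - 3000 = 247000
Inflation rate = net / sunk * 100 = 247000 / 3000 * 100
= 82.333333 * 100
= 8233.33%

8233.33%


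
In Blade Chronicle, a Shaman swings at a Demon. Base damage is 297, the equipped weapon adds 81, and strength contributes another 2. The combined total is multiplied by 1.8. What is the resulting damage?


Sum base + weapon + str = 297 + 81 + 2 = 380
Multiply by 1.8:
380 * 1.8 = 684.0

684.0 damage


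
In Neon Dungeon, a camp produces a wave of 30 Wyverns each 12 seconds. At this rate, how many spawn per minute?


Spawns per minute = count * (60 / interval)
= 30 * (60 / 12)
= 30 * 5.0
= 150.0

150.0 per minute


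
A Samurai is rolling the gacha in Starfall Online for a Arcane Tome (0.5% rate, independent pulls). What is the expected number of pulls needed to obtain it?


Expected pulls for a geometric distribution = 1/p = 100 / rate%
= 100 / 0.5
= 200.0

200.0 pulls


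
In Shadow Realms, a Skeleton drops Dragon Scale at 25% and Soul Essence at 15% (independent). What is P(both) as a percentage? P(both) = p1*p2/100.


For independent events, P(both) = P(A) * P(B)
= 25% * 15%
= 375 / 100 %
= 3.75%

3.75%


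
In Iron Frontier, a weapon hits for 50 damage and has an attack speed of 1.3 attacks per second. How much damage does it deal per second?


DPS = damage * attack_speed
= 50 * 1.3
= 65.0

65.0 DPS


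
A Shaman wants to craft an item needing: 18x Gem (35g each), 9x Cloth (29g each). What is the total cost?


Cost breakdown:
  Gem: 18 * 35 = 630
  Cloth: 9 * 29 = 261
Total = 630 + 261 = 891

891 gold


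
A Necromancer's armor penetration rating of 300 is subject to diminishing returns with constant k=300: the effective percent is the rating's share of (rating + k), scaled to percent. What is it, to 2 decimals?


effective% = rating / (rating + k) * 100
= 300 / (300 + 300) * 100
= 300 / 600 * 100
= 0.5 * 100
= 50.00%

50.00%
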